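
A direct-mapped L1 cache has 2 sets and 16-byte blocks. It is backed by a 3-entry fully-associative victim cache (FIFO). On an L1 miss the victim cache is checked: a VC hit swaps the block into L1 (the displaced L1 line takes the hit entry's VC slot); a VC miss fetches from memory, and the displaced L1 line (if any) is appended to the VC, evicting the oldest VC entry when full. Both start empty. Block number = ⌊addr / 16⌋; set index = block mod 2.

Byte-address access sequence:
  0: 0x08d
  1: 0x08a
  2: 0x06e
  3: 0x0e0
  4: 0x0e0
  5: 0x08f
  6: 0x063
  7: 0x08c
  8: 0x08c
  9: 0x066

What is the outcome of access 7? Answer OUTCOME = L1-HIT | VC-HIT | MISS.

  [0] addr=0x8d blk=8 s=0: MISS | VC []
  [1] addr=0x8a blk=8 s=0: L1-HIT | VC []
  [2] addr=0x6e blk=6 s=0: MISS | VC [8]
  [3] addr=0xe0 blk=14 s=0: MISS | VC [8, 6]
  [4] addr=0xe0 blk=14 s=0: L1-HIT | VC [8, 6]
  [5] addr=0x8f blk=8 s=0: VC-HIT | VC [14, 6]
  [6] addr=0x63 blk=6 s=0: VC-HIT | VC [14, 8]
  [7] addr=0x8c blk=8 s=0: VC-HIT | VC [14, 6]
  [8] addr=0x8c blk=8 s=0: L1-HIT | VC [14, 6]
  [9] addr=0x66 blk=6 s=0: VC-HIT | VC [14, 8]

OUTCOME = VC-HIT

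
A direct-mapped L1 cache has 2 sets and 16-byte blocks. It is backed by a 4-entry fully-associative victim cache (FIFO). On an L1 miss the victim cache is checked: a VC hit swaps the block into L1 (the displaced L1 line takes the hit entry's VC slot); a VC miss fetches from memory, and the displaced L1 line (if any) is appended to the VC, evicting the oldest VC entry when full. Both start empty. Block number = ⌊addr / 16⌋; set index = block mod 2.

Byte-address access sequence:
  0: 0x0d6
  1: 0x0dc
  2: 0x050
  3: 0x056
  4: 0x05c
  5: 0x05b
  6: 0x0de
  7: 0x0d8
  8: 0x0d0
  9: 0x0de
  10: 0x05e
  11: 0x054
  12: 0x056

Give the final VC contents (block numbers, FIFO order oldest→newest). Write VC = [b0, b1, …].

  [0] addr=0xd6 blk=13 s=1: MISS | VC []
  [1] addr=0xdc blk=13 s=1: L1-HIT | VC []
  [2] addr=0x50 blk=5 s=1: MISS | VC [13]
  [3] addr=0x56 blk=5 s=1: L1-HIT | VC [13]
  [4] addr=0x5c blk=5 s=1: L1-HIT | VC [13]
  [5] addr=0x5b blk=5 s=1: L1-HIT | VC [13]
  [6] addr=0xde blk=13 s=1: VC-HIT | VC [5]
  [7] addr=0xd8 blk=13 s=1: L1-HIT | VC [5]
  [8] addr=0xd0 blk=13 s=1: L1-HIT | VC [5]
  [9] addr=0xde blk=13 s=1: L1-HIT | VC [5]
  [10] addr=0x5e blk=5 s=1: VC-HIT | VC [13]
  [11] addr=0x54 blk=5 s=1: L1-HIT | VC [13]
  [12] addr=0x56 blk=5 s=1: L1-HIT | VC [13]

VC = [13]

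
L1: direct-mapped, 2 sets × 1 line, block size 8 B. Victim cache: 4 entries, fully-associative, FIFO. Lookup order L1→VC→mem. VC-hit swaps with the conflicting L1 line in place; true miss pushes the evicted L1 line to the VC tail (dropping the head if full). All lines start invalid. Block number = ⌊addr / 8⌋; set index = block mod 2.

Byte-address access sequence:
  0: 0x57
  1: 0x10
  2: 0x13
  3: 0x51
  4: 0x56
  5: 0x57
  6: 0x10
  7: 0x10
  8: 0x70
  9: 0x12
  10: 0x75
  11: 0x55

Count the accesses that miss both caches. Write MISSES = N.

MISSES = 3

  [0] addr=0x57 blk=10 s=0: MISS | VC []
  [1] addr=0x10 blk=2 s=0: MISS | VC [10]
  [2] addr=0x13 blk=2 s=0: L1-HIT | VC [10]
  [3] addr=0x51 blk=10 s=0: VC-HIT | VC [2]
  [4] addr=0x56 blk=10 s=0: L1-HIT | VC [2]
  [5] addr=0x57 blk=10 s=0: L1-HIT | VC [2]
  [6] addr=0x10 blk=2 s=0: VC-HIT | VC [10]
  [7] addr=0x10 blk=2 s=0: L1-HIT | VC [10]
  [8] addr=0x70 blk=14 s=0: MISS | VC [10, 2]
  [9] addr=0x12 blk=2 s=0: VC-HIT | VC [10, 14]
  [10] addr=0x75 blk=14 s=0: VC-HIT | VC [10, 2]
  [11] addr=0x55 blk=10 s=0: VC-HIT | VC [14, 2]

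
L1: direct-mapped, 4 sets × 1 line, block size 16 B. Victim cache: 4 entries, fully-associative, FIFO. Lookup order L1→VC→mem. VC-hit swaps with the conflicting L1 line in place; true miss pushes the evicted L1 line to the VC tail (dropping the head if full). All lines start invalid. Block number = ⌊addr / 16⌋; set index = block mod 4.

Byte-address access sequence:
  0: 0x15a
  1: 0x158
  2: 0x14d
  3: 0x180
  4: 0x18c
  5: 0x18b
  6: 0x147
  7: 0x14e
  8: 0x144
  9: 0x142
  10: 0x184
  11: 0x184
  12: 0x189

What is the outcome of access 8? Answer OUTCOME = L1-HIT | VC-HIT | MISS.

  [0] addr=0x15a blk=21 s=1: MISS | VC []
  [1] addr=0x158 blk=21 s=1: L1-HIT | VC []
  [2] addr=0x14d blk=20 s=0: MISS | VC []
  [3] addr=0x180 blk=24 s=0: MISS | VC [20]
  [4] addr=0x18c blk=24 s=0: L1-HIT | VC [20]
  [5] addr=0x18b blk=24 s=0: L1-HIT | VC [20]
  [6] addr=0x147 blk=20 s=0: VC-HIT | VC [24]
  [7] addr=0x14e blk=20 s=0: L1-HIT | VC [24]
  [8] addr=0x144 blk=20 s=0: L1-HIT | VC [24]
  [9] addr=0x142 blk=20 s=0: L1-HIT | VC [24]
  [10] addr=0x184 blk=24 s=0: VC-HIT | VC [20]
  [11] addr=0x184 blk=24 s=0: L1-HIT | VC [20]
  [12] addr=0x189 blk=24 s=0: L1-HIT | VC [20]

OUTCOME = L1-HIT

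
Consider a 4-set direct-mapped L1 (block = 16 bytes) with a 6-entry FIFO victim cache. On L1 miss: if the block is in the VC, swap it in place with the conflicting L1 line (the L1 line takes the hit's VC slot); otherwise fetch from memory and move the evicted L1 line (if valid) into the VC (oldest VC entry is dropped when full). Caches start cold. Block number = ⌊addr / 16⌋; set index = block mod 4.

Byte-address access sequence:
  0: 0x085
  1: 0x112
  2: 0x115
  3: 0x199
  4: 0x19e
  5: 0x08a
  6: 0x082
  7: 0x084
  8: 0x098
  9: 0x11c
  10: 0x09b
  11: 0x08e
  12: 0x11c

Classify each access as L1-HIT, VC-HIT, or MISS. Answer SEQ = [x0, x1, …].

SEQ = [MISS, MISS, L1-HIT, MISS, L1-HIT, L1-HIT, L1-HIT, L1-HIT, MISS, VC-HIT, VC-HIT, L1-HIT, VC-HIT]

#0 0x85→b8/s0 MISS; vc=[]
#1 0x112→b17/s1 MISS; vc=[]
#2 0x115→b17/s1 L1-HIT; vc=[]
#3 0x199→b25/s1 MISS; vc=[17]
#4 0x19e→b25/s1 L1-HIT; vc=[17]
#5 0x8a→b8/s0 L1-HIT; vc=[17]
#6 0x82→b8/s0 L1-HIT; vc=[17]
#7 0x84→b8/s0 L1-HIT; vc=[17]
#8 0x98→b9/s1 MISS; vc=[17,25]
#9 0x11c→b17/s1 VC-HIT; vc=[9,25]
#10 0x9b→b9/s1 VC-HIT; vc=[17,25]
#11 0x8e→b8/s0 L1-HIT; vc=[17,25]
#12 0x11c→b17/s1 VC-HIT; vc=[9,25]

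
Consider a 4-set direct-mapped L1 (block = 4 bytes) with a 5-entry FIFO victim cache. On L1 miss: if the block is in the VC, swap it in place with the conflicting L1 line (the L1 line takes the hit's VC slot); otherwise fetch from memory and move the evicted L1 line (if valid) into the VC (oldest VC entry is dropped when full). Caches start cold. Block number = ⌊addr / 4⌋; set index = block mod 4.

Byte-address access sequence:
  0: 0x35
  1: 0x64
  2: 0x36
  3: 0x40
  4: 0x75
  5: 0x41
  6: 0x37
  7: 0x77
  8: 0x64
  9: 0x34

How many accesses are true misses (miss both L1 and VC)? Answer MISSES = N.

MISSES = 4

  [0] addr=0x35 blk=13 s=1: MISS | VC []
  [1] addr=0x64 blk=25 s=1: MISS | VC [13]
  [2] addr=0x36 blk=13 s=1: VC-HIT | VC [25]
  [3] addr=0x40 blk=16 s=0: MISS | VC [25]
  [4] addr=0x75 blk=29 s=1: MISS | VC [25, 13]
  [5] addr=0x41 blk=16 s=0: L1-HIT | VC [25, 13]
  [6] addr=0x37 blk=13 s=1: VC-HIT | VC [25, 29]
  [7] addr=0x77 blk=29 s=1: VC-HIT | VC [25, 13]
  [8] addr=0x64 blk=25 s=1: VC-HIT | VC [29, 13]
  [9] addr=0x34 blk=13 s=1: VC-HIT | VC [29, 25]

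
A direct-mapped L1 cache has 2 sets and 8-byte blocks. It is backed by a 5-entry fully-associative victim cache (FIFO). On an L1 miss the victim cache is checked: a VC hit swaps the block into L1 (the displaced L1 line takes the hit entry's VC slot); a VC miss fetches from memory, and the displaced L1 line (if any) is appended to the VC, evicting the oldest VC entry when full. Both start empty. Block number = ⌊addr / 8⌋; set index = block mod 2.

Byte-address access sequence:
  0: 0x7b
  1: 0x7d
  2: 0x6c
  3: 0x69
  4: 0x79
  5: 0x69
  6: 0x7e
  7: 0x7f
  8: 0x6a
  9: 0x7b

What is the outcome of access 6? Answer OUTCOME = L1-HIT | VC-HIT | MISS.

0: 0x7b (blk 15, set 1) → MISS  vc=[]
1: 0x7d (blk 15, set 1) → L1-HIT  vc=[]
2: 0x6c (blk 13, set 1) → MISS  vc=[15]
3: 0x69 (blk 13, set 1) → L1-HIT  vc=[15]
4: 0x79 (blk 15, set 1) → VC-HIT  vc=[13]
5: 0x69 (blk 13, set 1) → VC-HIT  vc=[15]
6: 0x7e (blk 15, set 1) → VC-HIT  vc=[13]
7: 0x7f (blk 15, set 1) → L1-HIT  vc=[13]
8: 0x6a (blk 13, set 1) → VC-HIT  vc=[15]
9: 0x7b (blk 15, set 1) → VC-HIT  vc=[13]

OUTCOME = VC-HIT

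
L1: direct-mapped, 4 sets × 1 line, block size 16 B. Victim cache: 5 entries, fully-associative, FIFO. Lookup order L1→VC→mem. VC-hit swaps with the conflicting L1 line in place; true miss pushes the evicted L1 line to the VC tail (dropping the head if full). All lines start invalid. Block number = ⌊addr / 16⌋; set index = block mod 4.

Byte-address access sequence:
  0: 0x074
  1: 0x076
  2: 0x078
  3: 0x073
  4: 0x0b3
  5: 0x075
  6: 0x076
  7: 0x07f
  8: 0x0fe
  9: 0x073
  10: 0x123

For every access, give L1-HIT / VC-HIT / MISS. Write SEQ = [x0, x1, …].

SEQ = [MISS, L1-HIT, L1-HIT, L1-HIT, MISS, VC-HIT, L1-HIT, L1-HIT, MISS, VC-HIT, MISS]

#0 0x74→b7/s3 MISS; vc=[]
#1 0x76→b7/s3 L1-HIT; vc=[]
#2 0x78→b7/s3 L1-HIT; vc=[]
#3 0x73→b7/s3 L1-HIT; vc=[]
#4 0xb3→b11/s3 MISS; vc=[7]
#5 0x75→b7/s3 VC-HIT; vc=[11]
#6 0x76→b7/s3 L1-HIT; vc=[11]
#7 0x7f→b7/s3 L1-HIT; vc=[11]
#8 0xfe→b15/s3 MISS; vc=[11,7]
#9 0x73→b7/s3 VC-HIT; vc=[11,15]
#10 0x123→b18/s2 MISS; vc=[11,15]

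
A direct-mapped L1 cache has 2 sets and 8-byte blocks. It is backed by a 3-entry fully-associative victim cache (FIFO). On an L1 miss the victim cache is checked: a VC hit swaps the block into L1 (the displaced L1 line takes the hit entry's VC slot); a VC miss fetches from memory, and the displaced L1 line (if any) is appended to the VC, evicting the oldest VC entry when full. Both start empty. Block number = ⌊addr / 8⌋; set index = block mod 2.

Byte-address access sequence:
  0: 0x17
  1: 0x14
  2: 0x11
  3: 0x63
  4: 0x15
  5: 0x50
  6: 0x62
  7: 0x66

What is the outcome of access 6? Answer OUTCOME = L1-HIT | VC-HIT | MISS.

  [0] addr=0x17 blk=2 s=0: MISS | VC []
  [1] addr=0x14 blk=2 s=0: L1-HIT | VC []
  [2] addr=0x11 blk=2 s=0: L1-HIT | VC []
  [3] addr=0x63 blk=12 s=0: MISS | VC [2]
  [4] addr=0x15 blk=2 s=0: VC-HIT | VC [12]
  [5] addr=0x50 blk=10 s=0: MISS | VC [12, 2]
  [6] addr=0x62 blk=12 s=0: VC-HIT | VC [10, 2]
  [7] addr=0x66 blk=12 s=0: L1-HIT | VC [10, 2]

OUTCOME = VC-HIT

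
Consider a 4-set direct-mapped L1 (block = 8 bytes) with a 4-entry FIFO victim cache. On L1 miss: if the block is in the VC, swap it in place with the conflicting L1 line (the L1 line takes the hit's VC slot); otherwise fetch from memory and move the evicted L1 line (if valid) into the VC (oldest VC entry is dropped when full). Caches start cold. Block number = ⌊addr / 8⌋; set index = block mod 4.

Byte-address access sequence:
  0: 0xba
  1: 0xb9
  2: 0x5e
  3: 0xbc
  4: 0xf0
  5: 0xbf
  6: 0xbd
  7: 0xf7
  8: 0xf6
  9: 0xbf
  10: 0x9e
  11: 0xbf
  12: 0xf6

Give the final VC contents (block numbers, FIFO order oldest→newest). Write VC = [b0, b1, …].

VC = [11, 19]

0: 0xba (blk 23, set 3) → MISS  vc=[]
1: 0xb9 (blk 23, set 3) → L1-HIT  vc=[]
2: 0x5e (blk 11, set 3) → MISS  vc=[23]
3: 0xbc (blk 23, set 3) → VC-HIT  vc=[11]
4: 0xf0 (blk 30, set 2) → MISS  vc=[11]
5: 0xbf (blk 23, set 3) → L1-HIT  vc=[11]
6: 0xbd (blk 23, set 3) → L1-HIT  vc=[11]
7: 0xf7 (blk 30, set 2) → L1-HIT  vc=[11]
8: 0xf6 (blk 30, set 2) → L1-HIT  vc=[11]
9: 0xbf (blk 23, set 3) → L1-HIT  vc=[11]
10: 0x9e (blk 19, set 3) → MISS  vc=[11, 23]
11: 0xbf (blk 23, set 3) → VC-HIT  vc=[11, 19]
12: 0xf6 (blk 30, set 2) → L1-HIT  vc=[11, 19]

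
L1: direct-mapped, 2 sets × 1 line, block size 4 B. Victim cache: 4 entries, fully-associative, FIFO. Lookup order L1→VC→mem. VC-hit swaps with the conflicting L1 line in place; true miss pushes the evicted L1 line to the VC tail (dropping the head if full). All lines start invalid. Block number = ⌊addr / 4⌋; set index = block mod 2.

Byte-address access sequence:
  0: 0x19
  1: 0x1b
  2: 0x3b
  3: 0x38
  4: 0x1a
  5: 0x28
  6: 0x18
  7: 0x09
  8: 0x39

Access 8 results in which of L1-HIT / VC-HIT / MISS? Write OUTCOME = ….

OUTCOME = VC-HIT

  [0] addr=0x19 blk=6 s=0: MISS | VC []
  [1] addr=0x1b blk=6 s=0: L1-HIT | VC []
  [2] addr=0x3b blk=14 s=0: MISS | VC [6]
  [3] addr=0x38 blk=14 s=0: L1-HIT | VC [6]
  [4] addr=0x1a blk=6 s=0: VC-HIT | VC [14]
  [5] addr=0x28 blk=10 s=0: MISS | VC [14, 6]
  [6] addr=0x18 blk=6 s=0: VC-HIT | VC [14, 10]
  [7] addr=0x9 blk=2 s=0: MISS | VC [14, 10, 6]
  [8] addr=0x39 blk=14 s=0: VC-HIT | VC [2, 10, 6]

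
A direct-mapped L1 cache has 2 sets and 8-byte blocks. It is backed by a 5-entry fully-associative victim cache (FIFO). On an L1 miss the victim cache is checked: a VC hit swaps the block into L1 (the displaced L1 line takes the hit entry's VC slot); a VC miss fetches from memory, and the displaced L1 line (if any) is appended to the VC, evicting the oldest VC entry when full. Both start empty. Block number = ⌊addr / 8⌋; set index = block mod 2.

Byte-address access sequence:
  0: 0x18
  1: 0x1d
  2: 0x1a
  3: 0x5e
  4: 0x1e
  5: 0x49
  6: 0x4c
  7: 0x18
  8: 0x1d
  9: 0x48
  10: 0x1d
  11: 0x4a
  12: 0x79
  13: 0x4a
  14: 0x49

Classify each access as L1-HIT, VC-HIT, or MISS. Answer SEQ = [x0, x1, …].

  [0] addr=0x18 blk=3 s=1: MISS | VC []
  [1] addr=0x1d blk=3 s=1: L1-HIT | VC []
  [2] addr=0x1a blk=3 s=1: L1-HIT | VC []
  [3] addr=0x5e blk=11 s=1: MISS | VC [3]
  [4] addr=0x1e blk=3 s=1: VC-HIT | VC [11]
  [5] addr=0x49 blk=9 s=1: MISS | VC [11, 3]
  [6] addr=0x4c blk=9 s=1: L1-HIT | VC [11, 3]
  [7] addr=0x18 blk=3 s=1: VC-HIT | VC [11, 9]
  [8] addr=0x1d blk=3 s=1: L1-HIT | VC [11, 9]
  [9] addr=0x48 blk=9 s=1: VC-HIT | VC [11, 3]
  [10] addr=0x1d blk=3 s=1: VC-HIT | VC [11, 9]
  [11] addr=0x4a blk=9 s=1: VC-HIT | VC [11, 3]
  [12] addr=0x79 blk=15 s=1: MISS | VC [11, 3, 9]
  [13] addr=0x4a blk=9 s=1: VC-HIT | VC [11, 3, 15]
  [14] addr=0x49 blk=9 s=1: L1-HIT | VC [11, 3, 15]

SEQ = [MISS, L1-HIT, L1-HIT, MISS, VC-HIT, MISS, L1-HIT, VC-HIT, L1-HIT, VC-HIT, VC-HIT, VC-HIT, MISS, VC-HIT, L1-HIT]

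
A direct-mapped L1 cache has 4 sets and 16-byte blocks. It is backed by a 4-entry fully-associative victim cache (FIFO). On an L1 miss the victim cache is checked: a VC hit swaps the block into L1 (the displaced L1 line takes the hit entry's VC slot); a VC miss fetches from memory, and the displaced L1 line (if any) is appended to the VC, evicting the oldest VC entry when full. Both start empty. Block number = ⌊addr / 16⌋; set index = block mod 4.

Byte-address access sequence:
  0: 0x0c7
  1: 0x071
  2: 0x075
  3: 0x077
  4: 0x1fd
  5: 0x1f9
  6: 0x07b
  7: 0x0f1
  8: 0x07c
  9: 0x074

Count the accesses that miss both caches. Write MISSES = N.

  [0] addr=0xc7 blk=12 s=0: MISS | VC []
  [1] addr=0x71 blk=7 s=3: MISS | VC []
  [2] addr=0x75 blk=7 s=3: L1-HIT | VC []
  [3] addr=0x77 blk=7 s=3: L1-HIT | VC []
  [4] addr=0x1fd blk=31 s=3: MISS | VC [7]
  [5] addr=0x1f9 blk=31 s=3: L1-HIT | VC [7]
  [6] addr=0x7b blk=7 s=3: VC-HIT | VC [31]
  [7] addr=0xf1 blk=15 s=3: MISS | VC [31, 7]
  [8] addr=0x7c blk=7 s=3: VC-HIT | VC [31, 15]
  [9] addr=0x74 blk=7 s=3: L1-HIT | VC [31, 15]

MISSES = 4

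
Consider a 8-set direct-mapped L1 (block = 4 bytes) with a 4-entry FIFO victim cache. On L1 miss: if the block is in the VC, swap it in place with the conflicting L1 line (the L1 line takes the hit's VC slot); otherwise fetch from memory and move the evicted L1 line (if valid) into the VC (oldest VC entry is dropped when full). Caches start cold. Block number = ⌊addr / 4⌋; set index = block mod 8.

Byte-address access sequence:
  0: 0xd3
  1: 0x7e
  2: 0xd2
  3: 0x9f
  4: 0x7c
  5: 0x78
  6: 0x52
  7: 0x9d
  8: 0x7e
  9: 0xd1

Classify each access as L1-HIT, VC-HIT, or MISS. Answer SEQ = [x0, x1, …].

SEQ = [MISS, MISS, L1-HIT, MISS, VC-HIT, MISS, MISS, VC-HIT, VC-HIT, VC-HIT]

#0 0xd3→b52/s4 MISS; vc=[]
#1 0x7e→b31/s7 MISS; vc=[]
#2 0xd2→b52/s4 L1-HIT; vc=[]
#3 0x9f→b39/s7 MISS; vc=[31]
#4 0x7c→b31/s7 VC-HIT; vc=[39]
#5 0x78→b30/s6 MISS; vc=[39]
#6 0x52→b20/s4 MISS; vc=[39,52]
#7 0x9d→b39/s7 VC-HIT; vc=[31,52]
#8 0x7e→b31/s7 VC-HIT; vc=[39,52]
#9 0xd1→b52/s4 VC-HIT; vc=[39,20]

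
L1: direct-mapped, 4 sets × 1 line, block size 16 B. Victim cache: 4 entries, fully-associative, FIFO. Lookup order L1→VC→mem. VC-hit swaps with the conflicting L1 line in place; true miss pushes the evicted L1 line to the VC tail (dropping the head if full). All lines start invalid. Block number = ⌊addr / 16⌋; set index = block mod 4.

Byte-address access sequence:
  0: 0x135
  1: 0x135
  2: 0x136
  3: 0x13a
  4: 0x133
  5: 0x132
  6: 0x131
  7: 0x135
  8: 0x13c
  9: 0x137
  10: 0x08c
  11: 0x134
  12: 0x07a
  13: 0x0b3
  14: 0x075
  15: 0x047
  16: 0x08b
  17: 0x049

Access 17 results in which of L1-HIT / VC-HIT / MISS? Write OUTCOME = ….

#0 0x135→b19/s3 MISS; vc=[]
#1 0x135→b19/s3 L1-HIT; vc=[]
#2 0x136→b19/s3 L1-HIT; vc=[]
#3 0x13a→b19/s3 L1-HIT; vc=[]
#4 0x133→b19/s3 L1-HIT; vc=[]
#5 0x132→b19/s3 L1-HIT; vc=[]
#6 0x131→b19/s3 L1-HIT; vc=[]
#7 0x135→b19/s3 L1-HIT; vc=[]
#8 0x13c→b19/s3 L1-HIT; vc=[]
#9 0x137→b19/s3 L1-HIT; vc=[]
#10 0x8c→b8/s0 MISS; vc=[]
#11 0x134→b19/s3 L1-HIT; vc=[]
#12 0x7a→b7/s3 MISS; vc=[19]
#13 0xb3→b11/s3 MISS; vc=[19,7]
#14 0x75→b7/s3 VC-HIT; vc=[19,11]
#15 0x47→b4/s0 MISS; vc=[19,11,8]
#16 0x8b→b8/s0 VC-HIT; vc=[19,11,4]
#17 0x49→b4/s0 VC-HIT; vc=[19,11,8]

OUTCOME = VC-HIT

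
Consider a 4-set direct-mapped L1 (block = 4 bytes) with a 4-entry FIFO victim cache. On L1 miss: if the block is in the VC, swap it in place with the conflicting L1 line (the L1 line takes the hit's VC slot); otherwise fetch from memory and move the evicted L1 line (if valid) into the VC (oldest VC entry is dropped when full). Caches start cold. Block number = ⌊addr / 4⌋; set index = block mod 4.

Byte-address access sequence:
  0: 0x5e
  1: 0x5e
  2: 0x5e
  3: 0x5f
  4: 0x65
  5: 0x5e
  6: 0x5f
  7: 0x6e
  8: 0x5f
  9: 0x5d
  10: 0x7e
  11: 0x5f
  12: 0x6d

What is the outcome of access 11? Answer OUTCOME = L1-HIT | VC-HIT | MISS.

0: 0x5e (blk 23, set 3) → MISS  vc=[]
1: 0x5e (blk 23, set 3) → L1-HIT  vc=[]
2: 0x5e (blk 23, set 3) → L1-HIT  vc=[]
3: 0x5f (blk 23, set 3) → L1-HIT  vc=[]
4: 0x65 (blk 25, set 1) → MISS  vc=[]
5: 0x5e (blk 23, set 3) → L1-HIT  vc=[]
6: 0x5f (blk 23, set 3) → L1-HIT  vc=[]
7: 0x6e (blk 27, set 3) → MISS  vc=[23]
8: 0x5f (blk 23, set 3) → VC-HIT  vc=[27]
9: 0x5d (blk 23, set 3) → L1-HIT  vc=[27]
10: 0x7e (blk 31, set 3) → MISS  vc=[27, 23]
11: 0x5f (blk 23, set 3) → VC-HIT  vc=[27, 31]
12: 0x6d (blk 27, set 3) → VC-HIT  vc=[23, 31]

OUTCOME = VC-HIT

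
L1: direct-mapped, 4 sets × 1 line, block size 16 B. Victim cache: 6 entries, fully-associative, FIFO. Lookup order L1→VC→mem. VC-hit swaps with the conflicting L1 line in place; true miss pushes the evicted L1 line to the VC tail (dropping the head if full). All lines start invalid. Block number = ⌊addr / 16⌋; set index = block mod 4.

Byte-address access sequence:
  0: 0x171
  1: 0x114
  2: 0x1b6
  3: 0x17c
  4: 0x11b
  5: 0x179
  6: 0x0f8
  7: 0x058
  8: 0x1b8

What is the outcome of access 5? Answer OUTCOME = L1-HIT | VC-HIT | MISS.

OUTCOME = L1-HIT

  [0] addr=0x171 blk=23 s=3: MISS | VC []
  [1] addr=0x114 blk=17 s=1: MISS | VC []
  [2] addr=0x1b6 blk=27 s=3: MISS | VC [23]
  [3] addr=0x17c blk=23 s=3: VC-HIT | VC [27]
  [4] addr=0x11b blk=17 s=1: L1-HIT | VC [27]
  [5] addr=0x179 blk=23 s=3: L1-HIT | VC [27]
  [6] addr=0xf8 blk=15 s=3: MISS | VC [27, 23]
  [7] addr=0x58 blk=5 s=1: MISS | VC [27, 23, 17]
  [8] addr=0x1b8 blk=27 s=3: VC-HIT | VC [15, 23, 17]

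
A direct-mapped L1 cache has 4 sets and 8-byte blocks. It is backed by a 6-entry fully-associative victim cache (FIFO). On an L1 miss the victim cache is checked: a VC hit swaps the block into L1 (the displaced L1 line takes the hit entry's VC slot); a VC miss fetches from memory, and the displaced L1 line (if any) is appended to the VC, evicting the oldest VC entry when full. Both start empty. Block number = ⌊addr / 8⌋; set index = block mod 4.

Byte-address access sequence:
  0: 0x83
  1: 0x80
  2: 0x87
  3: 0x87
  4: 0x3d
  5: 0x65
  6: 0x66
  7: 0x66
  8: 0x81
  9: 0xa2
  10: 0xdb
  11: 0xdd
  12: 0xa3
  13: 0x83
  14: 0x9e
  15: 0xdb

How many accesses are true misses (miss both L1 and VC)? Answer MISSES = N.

MISSES = 6

#0 0x83→b16/s0 MISS; vc=[]
#1 0x80→b16/s0 L1-HIT; vc=[]
#2 0x87→b16/s0 L1-HIT; vc=[]
#3 0x87→b16/s0 L1-HIT; vc=[]
#4 0x3d→b7/s3 MISS; vc=[]
#5 0x65→b12/s0 MISS; vc=[16]
#6 0x66→b12/s0 L1-HIT; vc=[16]
#7 0x66→b12/s0 L1-HIT; vc=[16]
#8 0x81→b16/s0 VC-HIT; vc=[12]
#9 0xa2→b20/s0 MISS; vc=[12,16]
#10 0xdb→b27/s3 MISS; vc=[12,16,7]
#11 0xdd→b27/s3 L1-HIT; vc=[12,16,7]
#12 0xa3→b20/s0 L1-HIT; vc=[12,16,7]
#13 0x83→b16/s0 VC-HIT; vc=[12,20,7]
#14 0x9e→b19/s3 MISS; vc=[12,20,7,27]
#15 0xdb→b27/s3 VC-HIT; vc=[12,20,7,19]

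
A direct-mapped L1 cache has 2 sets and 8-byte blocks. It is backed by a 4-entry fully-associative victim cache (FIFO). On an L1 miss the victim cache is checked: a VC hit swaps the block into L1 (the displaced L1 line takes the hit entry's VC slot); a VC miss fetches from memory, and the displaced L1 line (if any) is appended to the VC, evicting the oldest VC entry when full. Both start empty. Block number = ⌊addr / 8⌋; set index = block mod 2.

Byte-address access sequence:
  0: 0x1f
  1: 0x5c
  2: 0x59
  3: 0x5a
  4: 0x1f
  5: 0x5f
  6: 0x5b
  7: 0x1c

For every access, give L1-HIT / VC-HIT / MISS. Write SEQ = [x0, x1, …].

  [0] addr=0x1f blk=3 s=1: MISS | VC []
  [1] addr=0x5c blk=11 s=1: MISS | VC [3]
  [2] addr=0x59 blk=11 s=1: L1-HIT | VC [3]
  [3] addr=0x5a blk=11 s=1: L1-HIT | VC [3]
  [4] addr=0x1f blk=3 s=1: VC-HIT | VC [11]
  [5] addr=0x5f blk=11 s=1: VC-HIT | VC [3]
  [6] addr=0x5b blk=11 s=1: L1-HIT | VC [3]
  [7] addr=0x1c blk=3 s=1: VC-HIT | VC [11]

SEQ = [MISS, MISS, L1-HIT, L1-HIT, VC-HIT, VC-HIT, L1-HIT, VC-HIT]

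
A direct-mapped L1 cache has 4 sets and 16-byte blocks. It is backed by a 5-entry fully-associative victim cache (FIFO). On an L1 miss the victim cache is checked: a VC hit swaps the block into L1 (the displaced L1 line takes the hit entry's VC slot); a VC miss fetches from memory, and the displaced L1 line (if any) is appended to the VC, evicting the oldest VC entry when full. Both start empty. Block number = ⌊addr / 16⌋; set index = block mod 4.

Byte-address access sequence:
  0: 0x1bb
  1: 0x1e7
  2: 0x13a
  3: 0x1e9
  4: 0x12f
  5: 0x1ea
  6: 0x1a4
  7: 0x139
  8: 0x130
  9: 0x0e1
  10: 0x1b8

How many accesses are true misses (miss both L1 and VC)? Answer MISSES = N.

MISSES = 6

  [0] addr=0x1bb blk=27 s=3: MISS | VC []
  [1] addr=0x1e7 blk=30 s=2: MISS | VC []
  [2] addr=0x13a blk=19 s=3: MISS | VC [27]
  [3] addr=0x1e9 blk=30 s=2: L1-HIT | VC [27]
  [4] addr=0x12f blk=18 s=2: MISS | VC [27, 30]
  [5] addr=0x1ea blk=30 s=2: VC-HIT | VC [27, 18]
  [6] addr=0x1a4 blk=26 s=2: MISS | VC [27, 18, 30]
  [7] addr=0x139 blk=19 s=3: L1-HIT | VC [27, 18, 30]
  [8] addr=0x130 blk=19 s=3: L1-HIT | VC [27, 18, 30]
  [9] addr=0xe1 blk=14 s=2: MISS | VC [27, 18, 30, 26]
  [10] addr=0x1b8 blk=27 s=3: VC-HIT | VC [19, 18, 30, 26]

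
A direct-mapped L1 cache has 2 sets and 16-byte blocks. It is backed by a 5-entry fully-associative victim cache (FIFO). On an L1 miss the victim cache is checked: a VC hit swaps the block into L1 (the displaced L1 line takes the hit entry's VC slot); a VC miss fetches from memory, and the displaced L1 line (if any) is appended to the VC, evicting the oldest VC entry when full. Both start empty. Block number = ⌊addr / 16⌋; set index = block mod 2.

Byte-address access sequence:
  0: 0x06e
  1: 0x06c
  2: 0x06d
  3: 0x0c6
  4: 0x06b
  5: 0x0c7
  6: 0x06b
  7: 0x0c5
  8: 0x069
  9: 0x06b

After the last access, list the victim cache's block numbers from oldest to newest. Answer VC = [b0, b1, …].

VC = [12]

0: 0x6e (blk 6, set 0) → MISS  vc=[]
1: 0x6c (blk 6, set 0) → L1-HIT  vc=[]
2: 0x6d (blk 6, set 0) → L1-HIT  vc=[]
3: 0xc6 (blk 12, set 0) → MISS  vc=[6]
4: 0x6b (blk 6, set 0) → VC-HIT  vc=[12]
5: 0xc7 (blk 12, set 0) → VC-HIT  vc=[6]
6: 0x6b (blk 6, set 0) → VC-HIT  vc=[12]
7: 0xc5 (blk 12, set 0) → VC-HIT  vc=[6]
8: 0x69 (blk 6, set 0) → VC-HIT  vc=[12]
9: 0x6b (blk 6, set 0) → L1-HIT  vc=[12]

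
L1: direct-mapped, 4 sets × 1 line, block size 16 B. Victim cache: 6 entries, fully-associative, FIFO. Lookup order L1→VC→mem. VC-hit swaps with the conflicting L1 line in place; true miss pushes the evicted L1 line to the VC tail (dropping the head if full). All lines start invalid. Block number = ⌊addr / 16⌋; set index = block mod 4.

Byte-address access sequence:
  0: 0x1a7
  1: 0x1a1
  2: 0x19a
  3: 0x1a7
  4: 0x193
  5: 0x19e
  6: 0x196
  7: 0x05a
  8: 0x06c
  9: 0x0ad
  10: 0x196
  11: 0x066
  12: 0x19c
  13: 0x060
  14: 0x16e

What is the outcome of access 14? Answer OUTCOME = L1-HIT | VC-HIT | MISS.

OUTCOME = MISS

#0 0x1a7→b26/s2 MISS; vc=[]
#1 0x1a1→b26/s2 L1-HIT; vc=[]
#2 0x19a→b25/s1 MISS; vc=[]
#3 0x1a7→b26/s2 L1-HIT; vc=[]
#4 0x193→b25/s1 L1-HIT; vc=[]
#5 0x19e→b25/s1 L1-HIT; vc=[]
#6 0x196→b25/s1 L1-HIT; vc=[]
#7 0x5a→b5/s1 MISS; vc=[25]
#8 0x6c→b6/s2 MISS; vc=[25,26]
#9 0xad→b10/s2 MISS; vc=[25,26,6]
#10 0x196→b25/s1 VC-HIT; vc=[5,26,6]
#11 0x66→b6/s2 VC-HIT; vc=[5,26,10]
#12 0x19c→b25/s1 L1-HIT; vc=[5,26,10]
#13 0x60→b6/s2 L1-HIT; vc=[5,26,10]
#14 0x16e→b22/s2 MISS; vc=[5,26,10,6]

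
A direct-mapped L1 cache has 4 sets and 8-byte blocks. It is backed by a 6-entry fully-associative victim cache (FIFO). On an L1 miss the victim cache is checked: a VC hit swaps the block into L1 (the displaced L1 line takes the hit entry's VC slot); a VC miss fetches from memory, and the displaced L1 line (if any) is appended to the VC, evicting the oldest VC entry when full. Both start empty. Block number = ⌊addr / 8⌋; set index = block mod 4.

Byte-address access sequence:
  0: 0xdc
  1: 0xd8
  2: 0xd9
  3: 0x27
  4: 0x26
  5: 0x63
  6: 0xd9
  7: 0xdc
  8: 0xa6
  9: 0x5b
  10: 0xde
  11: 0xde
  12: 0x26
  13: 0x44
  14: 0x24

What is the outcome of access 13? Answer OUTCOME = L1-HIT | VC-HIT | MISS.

OUTCOME = MISS

0: 0xdc (blk 27, set 3) → MISS  vc=[]
1: 0xd8 (blk 27, set 3) → L1-HIT  vc=[]
2: 0xd9 (blk 27, set 3) → L1-HIT  vc=[]
3: 0x27 (blk 4, set 0) → MISS  vc=[]
4: 0x26 (blk 4, set 0) → L1-HIT  vc=[]
5: 0x63 (blk 12, set 0) → MISS  vc=[4]
6: 0xd9 (blk 27, set 3) → L1-HIT  vc=[4]
7: 0xdc (blk 27, set 3) → L1-HIT  vc=[4]
8: 0xa6 (blk 20, set 0) → MISS  vc=[4, 12]
9: 0x5b (blk 11, set 3) → MISS  vc=[4, 12, 27]
10: 0xde (blk 27, set 3) → VC-HIT  vc=[4, 12, 11]
11: 0xde (blk 27, set 3) → L1-HIT  vc=[4, 12, 11]
12: 0x26 (blk 4, set 0) → VC-HIT  vc=[20, 12, 11]
13: 0x44 (blk 8, set 0) → MISS  vc=[20, 12, 11, 4]
14: 0x24 (blk 4, set 0) → VC-HIT  vc=[20, 12, 11, 8]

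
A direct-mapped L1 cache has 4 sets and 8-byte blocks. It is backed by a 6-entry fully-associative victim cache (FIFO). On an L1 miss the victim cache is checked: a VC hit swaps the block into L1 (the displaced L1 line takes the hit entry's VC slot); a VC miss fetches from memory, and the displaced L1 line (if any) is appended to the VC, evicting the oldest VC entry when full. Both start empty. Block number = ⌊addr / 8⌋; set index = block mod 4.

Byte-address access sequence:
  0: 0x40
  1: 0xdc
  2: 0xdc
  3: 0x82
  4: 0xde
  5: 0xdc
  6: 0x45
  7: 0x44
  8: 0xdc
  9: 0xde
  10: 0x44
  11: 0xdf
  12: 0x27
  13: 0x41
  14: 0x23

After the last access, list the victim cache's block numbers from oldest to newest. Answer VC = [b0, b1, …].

0: 0x40 (blk 8, set 0) → MISS  vc=[]
1: 0xdc (blk 27, set 3) → MISS  vc=[]
2: 0xdc (blk 27, set 3) → L1-HIT  vc=[]
3: 0x82 (blk 16, set 0) → MISS  vc=[8]
4: 0xde (blk 27, set 3) → L1-HIT  vc=[8]
5: 0xdc (blk 27, set 3) → L1-HIT  vc=[8]
6: 0x45 (blk 8, set 0) → VC-HIT  vc=[16]
7: 0x44 (blk 8, set 0) → L1-HIT  vc=[16]
8: 0xdc (blk 27, set 3) → L1-HIT  vc=[16]
9: 0xde (blk 27, set 3) → L1-HIT  vc=[16]
10: 0x44 (blk 8, set 0) → L1-HIT  vc=[16]
11: 0xdf (blk 27, set 3) → L1-HIT  vc=[16]
12: 0x27 (blk 4, set 0) → MISS  vc=[16, 8]
13: 0x41 (blk 8, set 0) → VC-HIT  vc=[16, 4]
14: 0x23 (blk 4, set 0) → VC-HIT  vc=[16, 8]

VC = [16, 8]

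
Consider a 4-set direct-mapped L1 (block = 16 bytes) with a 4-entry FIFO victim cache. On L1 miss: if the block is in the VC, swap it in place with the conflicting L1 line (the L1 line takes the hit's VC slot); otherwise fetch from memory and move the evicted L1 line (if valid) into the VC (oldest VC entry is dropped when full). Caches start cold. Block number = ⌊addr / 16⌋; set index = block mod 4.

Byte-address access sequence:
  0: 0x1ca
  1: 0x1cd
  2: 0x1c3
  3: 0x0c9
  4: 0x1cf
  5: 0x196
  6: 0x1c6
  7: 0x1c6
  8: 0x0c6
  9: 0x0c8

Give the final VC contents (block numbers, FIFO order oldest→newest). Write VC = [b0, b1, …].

VC = [28]

#0 0x1ca→b28/s0 MISS; vc=[]
#1 0x1cd→b28/s0 L1-HIT; vc=[]
#2 0x1c3→b28/s0 L1-HIT; vc=[]
#3 0xc9→b12/s0 MISS; vc=[28]
#4 0x1cf→b28/s0 VC-HIT; vc=[12]
#5 0x196→b25/s1 MISS; vc=[12]
#6 0x1c6→b28/s0 L1-HIT; vc=[12]
#7 0x1c6→b28/s0 L1-HIT; vc=[12]
#8 0xc6→b12/s0 VC-HIT; vc=[28]
#9 0xc8→b12/s0 L1-HIT; vc=[28]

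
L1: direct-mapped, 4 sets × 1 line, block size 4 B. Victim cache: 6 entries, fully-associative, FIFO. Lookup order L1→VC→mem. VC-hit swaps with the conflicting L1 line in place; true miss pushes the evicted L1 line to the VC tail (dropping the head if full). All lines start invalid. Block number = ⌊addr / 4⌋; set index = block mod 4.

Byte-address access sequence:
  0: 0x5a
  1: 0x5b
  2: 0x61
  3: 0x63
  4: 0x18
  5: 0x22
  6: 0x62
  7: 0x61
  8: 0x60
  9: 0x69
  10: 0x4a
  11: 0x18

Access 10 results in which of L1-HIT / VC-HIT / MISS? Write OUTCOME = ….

OUTCOME = MISS

0: 0x5a (blk 22, set 2) → MISS  vc=[]
1: 0x5b (blk 22, set 2) → L1-HIT  vc=[]
2: 0x61 (blk 24, set 0) → MISS  vc=[]
3: 0x63 (blk 24, set 0) → L1-HIT  vc=[]
4: 0x18 (blk 6, set 2) → MISS  vc=[22]
5: 0x22 (blk 8, set 0) → MISS  vc=[22, 24]
6: 0x62 (blk 24, set 0) → VC-HIT  vc=[22, 8]
7: 0x61 (blk 24, set 0) → L1-HIT  vc=[22, 8]
8: 0x60 (blk 24, set 0) → L1-HIT  vc=[22, 8]
9: 0x69 (blk 26, set 2) → MISS  vc=[22, 8, 6]
10: 0x4a (blk 18, set 2) → MISS  vc=[22, 8, 6, 26]
11: 0x18 (blk 6, set 2) → VC-HIT  vc=[22, 8, 18, 26]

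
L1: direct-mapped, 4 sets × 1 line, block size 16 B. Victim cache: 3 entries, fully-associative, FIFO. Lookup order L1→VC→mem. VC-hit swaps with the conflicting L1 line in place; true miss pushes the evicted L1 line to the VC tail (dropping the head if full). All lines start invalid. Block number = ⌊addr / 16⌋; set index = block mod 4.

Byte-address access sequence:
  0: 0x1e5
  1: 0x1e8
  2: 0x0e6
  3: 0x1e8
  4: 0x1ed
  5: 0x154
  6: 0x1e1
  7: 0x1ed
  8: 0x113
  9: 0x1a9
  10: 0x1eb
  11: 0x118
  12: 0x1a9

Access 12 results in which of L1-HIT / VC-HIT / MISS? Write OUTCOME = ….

OUTCOME = VC-HIT

  [0] addr=0x1e5 blk=30 s=2: MISS | VC []
  [1] addr=0x1e8 blk=30 s=2: L1-HIT | VC []
  [2] addr=0xe6 blk=14 s=2: MISS | VC [30]
  [3] addr=0x1e8 blk=30 s=2: VC-HIT | VC [14]
  [4] addr=0x1ed blk=30 s=2: L1-HIT | VC [14]
  [5] addr=0x154 blk=21 s=1: MISS | VC [14]
  [6] addr=0x1e1 blk=30 s=2: L1-HIT | VC [14]
  [7] addr=0x1ed blk=30 s=2: L1-HIT | VC [14]
  [8] addr=0x113 blk=17 s=1: MISS | VC [14, 21]
  [9] addr=0x1a9 blk=26 s=2: MISS | VC [14, 21, 30]
  [10] addr=0x1eb blk=30 s=2: VC-HIT | VC [14, 21, 26]
  [11] addr=0x118 blk=17 s=1: L1-HIT | VC [14, 21, 26]
  [12] addr=0x1a9 blk=26 s=2: VC-HIT | VC [14, 21, 30]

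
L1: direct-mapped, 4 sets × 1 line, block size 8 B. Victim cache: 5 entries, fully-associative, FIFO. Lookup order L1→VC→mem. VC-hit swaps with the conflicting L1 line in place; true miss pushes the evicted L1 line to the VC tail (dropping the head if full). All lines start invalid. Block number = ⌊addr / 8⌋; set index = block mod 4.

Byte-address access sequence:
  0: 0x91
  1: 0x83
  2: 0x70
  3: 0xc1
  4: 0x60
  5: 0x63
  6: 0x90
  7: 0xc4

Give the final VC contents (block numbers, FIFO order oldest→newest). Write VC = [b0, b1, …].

VC = [14, 16, 12]

  [0] addr=0x91 blk=18 s=2: MISS | VC []
  [1] addr=0x83 blk=16 s=0: MISS | VC []
  [2] addr=0x70 blk=14 s=2: MISS | VC [18]
  [3] addr=0xc1 blk=24 s=0: MISS | VC [18, 16]
  [4] addr=0x60 blk=12 s=0: MISS | VC [18, 16, 24]
  [5] addr=0x63 blk=12 s=0: L1-HIT | VC [18, 16, 24]
  [6] addr=0x90 blk=18 s=2: VC-HIT | VC [14, 16, 24]
  [7] addr=0xc4 blk=24 s=0: VC-HIT | VC [14, 16, 12]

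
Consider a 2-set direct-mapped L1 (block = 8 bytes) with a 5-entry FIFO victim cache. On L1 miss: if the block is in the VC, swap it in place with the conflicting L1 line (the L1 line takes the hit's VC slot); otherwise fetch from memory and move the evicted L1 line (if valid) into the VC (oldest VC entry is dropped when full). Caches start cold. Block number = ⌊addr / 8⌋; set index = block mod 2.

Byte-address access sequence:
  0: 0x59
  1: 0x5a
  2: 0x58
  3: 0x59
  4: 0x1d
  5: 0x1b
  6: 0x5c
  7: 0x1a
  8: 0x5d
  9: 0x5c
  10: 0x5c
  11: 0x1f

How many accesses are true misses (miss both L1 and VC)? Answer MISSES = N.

  [0] addr=0x59 blk=11 s=1: MISS | VC []
  [1] addr=0x5a blk=11 s=1: L1-HIT | VC []
  [2] addr=0x58 blk=11 s=1: L1-HIT | VC []
  [3] addr=0x59 blk=11 s=1: L1-HIT | VC []
  [4] addr=0x1d blk=3 s=1: MISS | VC [11]
  [5] addr=0x1b blk=3 s=1: L1-HIT | VC [11]
  [6] addr=0x5c blk=11 s=1: VC-HIT | VC [3]
  [7] addr=0x1a blk=3 s=1: VC-HIT | VC [11]
  [8] addr=0x5d blk=11 s=1: VC-HIT | VC [3]
  [9] addr=0x5c blk=11 s=1: L1-HIT | VC [3]
  [10] addr=0x5c blk=11 s=1: L1-HIT | VC [3]
  [11] addr=0x1f blk=3 s=1: VC-HIT | VC [11]

MISSES = 2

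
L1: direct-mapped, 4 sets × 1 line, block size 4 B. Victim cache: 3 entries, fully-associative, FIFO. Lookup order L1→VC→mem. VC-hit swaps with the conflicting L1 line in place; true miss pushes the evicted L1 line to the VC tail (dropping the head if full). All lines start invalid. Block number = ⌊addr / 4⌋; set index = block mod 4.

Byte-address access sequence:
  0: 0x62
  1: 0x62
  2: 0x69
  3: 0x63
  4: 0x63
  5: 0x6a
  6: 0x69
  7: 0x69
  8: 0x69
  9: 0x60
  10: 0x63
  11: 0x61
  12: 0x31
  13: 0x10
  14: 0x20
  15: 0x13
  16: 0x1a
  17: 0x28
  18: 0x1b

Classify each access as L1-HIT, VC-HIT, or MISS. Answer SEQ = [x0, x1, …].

SEQ = [MISS, L1-HIT, MISS, L1-HIT, L1-HIT, L1-HIT, L1-HIT, L1-HIT, L1-HIT, L1-HIT, L1-HIT, L1-HIT, MISS, MISS, MISS, VC-HIT, MISS, MISS, VC-HIT]

0: 0x62 (blk 24, set 0) → MISS  vc=[]
1: 0x62 (blk 24, set 0) → L1-HIT  vc=[]
2: 0x69 (blk 26, set 2) → MISS  vc=[]
3: 0x63 (blk 24, set 0) → L1-HIT  vc=[]
4: 0x63 (blk 24, set 0) → L1-HIT  vc=[]
5: 0x6a (blk 26, set 2) → L1-HIT  vc=[]
6: 0x69 (blk 26, set 2) → L1-HIT  vc=[]
7: 0x69 (blk 26, set 2) → L1-HIT  vc=[]
8: 0x69 (blk 26, set 2) → L1-HIT  vc=[]
9: 0x60 (blk 24, set 0) → L1-HIT  vc=[]
10: 0x63 (blk 24, set 0) → L1-HIT  vc=[]
11: 0x61 (blk 24, set 0) → L1-HIT  vc=[]
12: 0x31 (blk 12, set 0) → MISS  vc=[24]
13: 0x10 (blk 4, set 0) → MISS  vc=[24, 12]
14: 0x20 (blk 8, set 0) → MISS  vc=[24, 12, 4]
15: 0x13 (blk 4, set 0) → VC-HIT  vc=[24, 12, 8]
16: 0x1a (blk 6, set 2) → MISS  vc=[12, 8, 26]
17: 0x28 (blk 10, set 2) → MISS  vc=[8, 26, 6]
18: 0x1b (blk 6, set 2) → VC-HIT  vc=[8, 26, 10]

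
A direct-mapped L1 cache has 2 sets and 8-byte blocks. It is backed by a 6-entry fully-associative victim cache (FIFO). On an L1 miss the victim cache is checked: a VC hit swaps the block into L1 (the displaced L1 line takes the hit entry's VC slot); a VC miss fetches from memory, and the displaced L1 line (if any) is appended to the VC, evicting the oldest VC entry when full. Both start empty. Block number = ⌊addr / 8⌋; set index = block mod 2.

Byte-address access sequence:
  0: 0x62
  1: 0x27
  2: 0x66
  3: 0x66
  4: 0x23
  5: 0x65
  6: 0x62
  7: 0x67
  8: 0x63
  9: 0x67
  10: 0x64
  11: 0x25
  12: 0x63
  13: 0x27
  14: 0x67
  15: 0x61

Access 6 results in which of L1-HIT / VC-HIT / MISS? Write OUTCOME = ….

  [0] addr=0x62 blk=12 s=0: MISS | VC []
  [1] addr=0x27 blk=4 s=0: MISS | VC [12]
  [2] addr=0x66 blk=12 s=0: VC-HIT | VC [4]
  [3] addr=0x66 blk=12 s=0: L1-HIT | VC [4]
  [4] addr=0x23 blk=4 s=0: VC-HIT | VC [12]
  [5] addr=0x65 blk=12 s=0: VC-HIT | VC [4]
  [6] addr=0x62 blk=12 s=0: L1-HIT | VC [4]
  [7] addr=0x67 blk=12 s=0: L1-HIT | VC [4]
  [8] addr=0x63 blk=12 s=0: L1-HIT | VC [4]
  [9] addr=0x67 blk=12 s=0: L1-HIT | VC [4]
  [10] addr=0x64 blk=12 s=0: L1-HIT | VC [4]
  [11] addr=0x25 blk=4 s=0: VC-HIT | VC [12]
  [12] addr=0x63 blk=12 s=0: VC-HIT | VC [4]
  [13] addr=0x27 blk=4 s=0: VC-HIT | VC [12]
  [14] addr=0x67 blk=12 s=0: VC-HIT | VC [4]
  [15] addr=0x61 blk=12 s=0: L1-HIT | VC [4]

OUTCOME = L1-HIT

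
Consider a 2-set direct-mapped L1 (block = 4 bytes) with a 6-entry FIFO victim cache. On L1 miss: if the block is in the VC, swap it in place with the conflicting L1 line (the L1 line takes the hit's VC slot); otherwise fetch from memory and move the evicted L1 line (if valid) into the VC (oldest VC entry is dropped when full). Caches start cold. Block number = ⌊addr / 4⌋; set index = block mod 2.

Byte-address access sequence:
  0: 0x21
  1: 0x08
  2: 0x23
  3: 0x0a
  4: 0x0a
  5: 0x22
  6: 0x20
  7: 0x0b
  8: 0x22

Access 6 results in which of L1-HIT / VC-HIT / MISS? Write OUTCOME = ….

  [0] addr=0x21 blk=8 s=0: MISS | VC []
  [1] addr=0x8 blk=2 s=0: MISS | VC [8]
  [2] addr=0x23 blk=8 s=0: VC-HIT | VC [2]
  [3] addr=0xa blk=2 s=0: VC-HIT | VC [8]
  [4] addr=0xa blk=2 s=0: L1-HIT | VC [8]
  [5] addr=0x22 blk=8 s=0: VC-HIT | VC [2]
  [6] addr=0x20 blk=8 s=0: L1-HIT | VC [2]
  [7] addr=0xb blk=2 s=0: VC-HIT | VC [8]
  [8] addr=0x22 blk=8 s=0: VC-HIT | VC [2]

OUTCOME = L1-HIT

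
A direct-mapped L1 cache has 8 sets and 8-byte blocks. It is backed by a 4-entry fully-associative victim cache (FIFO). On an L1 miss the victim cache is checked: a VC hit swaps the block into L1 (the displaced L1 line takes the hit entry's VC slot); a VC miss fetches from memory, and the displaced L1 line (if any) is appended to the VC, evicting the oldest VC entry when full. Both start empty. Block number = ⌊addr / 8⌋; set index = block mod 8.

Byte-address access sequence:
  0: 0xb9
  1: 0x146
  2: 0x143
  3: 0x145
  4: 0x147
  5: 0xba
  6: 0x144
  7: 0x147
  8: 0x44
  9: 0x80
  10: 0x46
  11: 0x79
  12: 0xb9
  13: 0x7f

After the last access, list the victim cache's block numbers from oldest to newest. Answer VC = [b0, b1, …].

  [0] addr=0xb9 blk=23 s=7: MISS | VC []
  [1] addr=0x146 blk=40 s=0: MISS | VC []
  [2] addr=0x143 blk=40 s=0: L1-HIT | VC []
  [3] addr=0x145 blk=40 s=0: L1-HIT | VC []
  [4] addr=0x147 blk=40 s=0: L1-HIT | VC []
  [5] addr=0xba blk=23 s=7: L1-HIT | VC []
  [6] addr=0x144 blk=40 s=0: L1-HIT | VC []
  [7] addr=0x147 blk=40 s=0: L1-HIT | VC []
  [8] addr=0x44 blk=8 s=0: MISS | VC [40]
  [9] addr=0x80 blk=16 s=0: MISS | VC [40, 8]
  [10] addr=0x46 blk=8 s=0: VC-HIT | VC [40, 16]
  [11] addr=0x79 blk=15 s=7: MISS | VC [40, 16, 23]
  [12] addr=0xb9 blk=23 s=7: VC-HIT | VC [40, 16, 15]
  [13] addr=0x7f blk=15 s=7: VC-HIT | VC [40, 16, 23]

VC = [40, 16, 23]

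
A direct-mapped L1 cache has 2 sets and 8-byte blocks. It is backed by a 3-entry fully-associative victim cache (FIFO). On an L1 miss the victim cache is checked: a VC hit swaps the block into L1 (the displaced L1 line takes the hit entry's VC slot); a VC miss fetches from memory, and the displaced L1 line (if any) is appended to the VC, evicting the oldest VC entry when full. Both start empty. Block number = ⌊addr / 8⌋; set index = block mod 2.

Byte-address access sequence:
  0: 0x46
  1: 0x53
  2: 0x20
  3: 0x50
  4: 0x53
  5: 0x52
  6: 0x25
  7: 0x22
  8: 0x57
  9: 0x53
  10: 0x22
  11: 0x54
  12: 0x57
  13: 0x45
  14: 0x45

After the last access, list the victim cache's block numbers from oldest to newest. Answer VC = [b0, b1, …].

#0 0x46→b8/s0 MISS; vc=[]
#1 0x53→b10/s0 MISS; vc=[8]
#2 0x20→b4/s0 MISS; vc=[8,10]
#3 0x50→b10/s0 VC-HIT; vc=[8,4]
#4 0x53→b10/s0 L1-HIT; vc=[8,4]
#5 0x52→b10/s0 L1-HIT; vc=[8,4]
#6 0x25→b4/s0 VC-HIT; vc=[8,10]
#7 0x22→b4/s0 L1-HIT; vc=[8,10]
#8 0x57→b10/s0 VC-HIT; vc=[8,4]
#9 0x53→b10/s0 L1-HIT; vc=[8,4]
#10 0x22→b4/s0 VC-HIT; vc=[8,10]
#11 0x54→b10/s0 VC-HIT; vc=[8,4]
#12 0x57→b10/s0 L1-HIT; vc=[8,4]
#13 0x45→b8/s0 VC-HIT; vc=[10,4]
#14 0x45→b8/s0 L1-HIT; vc=[10,4]

VC = [10, 4]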